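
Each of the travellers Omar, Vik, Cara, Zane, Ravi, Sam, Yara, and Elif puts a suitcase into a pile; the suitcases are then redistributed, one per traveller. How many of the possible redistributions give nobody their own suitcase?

14833

Count assignments avoiding every fixed point. For any j of the 8 travellers fixed to their own suitcase, the other 8−j can be arranged in (8−j)! ways.
By inclusion–exclusion this is Σ_{j=0}^{8} (−1)^j C(8,j)·(8−j)!.
Computing: 40320 − 40320 + 20160 − 6720 + 1680 − 336 + 56 − 8 + 1 = 14833.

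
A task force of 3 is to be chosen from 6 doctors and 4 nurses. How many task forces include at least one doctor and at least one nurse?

Unrestricted: C(10,3) = 120 ways to pick any 3 of the 10.
Selections missing a whole group: no doctors → C(4,3) = 4; no nurses → C(6,3) = 20.
Both groups omitted at once is impossible, so 120 − 24 = 96.

96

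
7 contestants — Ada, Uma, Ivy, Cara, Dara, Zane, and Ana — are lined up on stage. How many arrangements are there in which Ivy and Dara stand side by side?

1440

Place the 5 others and the Ivy-Dara pair as 6 objects in a line; the pair has 2 internal arrangements.
That gives 2 × 6! = 2 × 720 = 1440.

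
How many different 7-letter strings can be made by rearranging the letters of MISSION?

Letter multiplicities in MISSION: I×2, M×1, N×1, O×1, S×2.
The number of distinct arrangements is 7!/(2!·2!) = 5040/4 = 1260.

1260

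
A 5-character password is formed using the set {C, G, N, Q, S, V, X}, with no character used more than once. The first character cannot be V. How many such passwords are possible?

2160

The first character has 7−1 = 6 choices (anything except V).
The remaining 4 characters are filled from the other 6 symbols without repetition: 6 × 5 × 4 × 3 = 360.
Total: 6 × 360 = 2160.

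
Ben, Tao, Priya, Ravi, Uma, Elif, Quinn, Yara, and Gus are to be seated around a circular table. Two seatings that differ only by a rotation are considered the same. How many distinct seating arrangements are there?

Seat Ben anywhere (absorbing the rotational symmetry), then permute the other 8: (8)! = 40320.

40320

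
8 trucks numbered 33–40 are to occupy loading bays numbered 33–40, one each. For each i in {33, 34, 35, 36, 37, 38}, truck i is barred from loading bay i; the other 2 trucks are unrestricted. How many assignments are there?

Let Aᵢ (for 33 ≤ i ≤ 38) be the placements that put truck i in its forbidden loading bay. Any j of these fix j positions, leaving (8−j)! ways to fill the rest, and there are C(6,j) ways to pick which j.
By inclusion–exclusion, the number of valid placements is Σ_{j=0}^{6} (−1)^j C(6,j)·(8−j)!.
Computing: 40320 − 30240 + 10800 − 2400 + 360 − 36 + 2 = 18806.

18806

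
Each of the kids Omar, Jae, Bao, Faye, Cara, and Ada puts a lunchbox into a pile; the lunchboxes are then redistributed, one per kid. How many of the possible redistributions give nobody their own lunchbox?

This is the derangement count D_6: permutations of 6 items with no fixed point.
By inclusion–exclusion this is Σ_{j=0}^{6} (−1)^j C(6,j)·(6−j)!.
Computing: 720 − 720 + 360 − 120 + 30 − 6 + 1 = 265.

265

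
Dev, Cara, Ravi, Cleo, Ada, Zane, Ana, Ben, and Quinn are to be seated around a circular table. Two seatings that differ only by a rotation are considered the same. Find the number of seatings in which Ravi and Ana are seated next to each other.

Treat {Ravi, Ana} as one unit (2 internal orders) and seat the resulting 8 units around the table: (7)! circular arrangements.
So 2 × (7)! = 2 × 5040 = 10080.

10080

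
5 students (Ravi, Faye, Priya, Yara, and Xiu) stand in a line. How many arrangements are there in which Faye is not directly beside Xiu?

72

There are 5! = 120 arrangements in all. If Faye and Xiu are adjacent, merging them into one block gives 2·(4)! = 48 arrangements.
So 120 − 48 = 72 arrangements keep them apart.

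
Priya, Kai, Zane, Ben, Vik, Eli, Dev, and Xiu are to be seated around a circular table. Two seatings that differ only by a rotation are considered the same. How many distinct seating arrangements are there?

Fix one person's seat to break rotational symmetry; the remaining 7 people can be arranged in (7)! = 5040 ways.

5040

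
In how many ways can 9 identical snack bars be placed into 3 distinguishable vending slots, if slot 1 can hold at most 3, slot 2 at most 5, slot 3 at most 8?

Ignoring the caps, the number of non-negative solutions to x_1+…+x_3 = 9 is C(11,2) = 55.
Subtract solutions that violate a single cap (substitute x_i' = x_i − (cap_i+1)): x_1 ≥ 4 gives C(7,2) = 21; x_2 ≥ 6 gives C(5,2) = 10; x_3 ≥ 9 gives C(2,2) = 1. Together 32.
No two caps can be exceeded simultaneously, so the pair terms are all 0.
By inclusion–exclusion the count is 55 − 32 + 0 = 23.

23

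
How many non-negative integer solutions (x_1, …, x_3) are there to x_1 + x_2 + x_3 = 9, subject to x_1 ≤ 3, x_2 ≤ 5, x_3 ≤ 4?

10

By stars and bars, unrestricted non-negative solutions to x_1+…+x_3 = 9 number C(9+2,2) = 55.
Subtract solutions that violate a single cap (substitute x_i' = x_i − (cap_i+1)): x_1 ≥ 4 gives C(7,2) = 21; x_2 ≥ 6 gives C(5,2) = 10; x_3 ≥ 5 gives C(6,2) = 15. Together 46.
Add back pairs where two caps are both exceeded: 0 + 1 + 0 = 1.
By inclusion–exclusion the count is 55 − 46 + 1 = 10.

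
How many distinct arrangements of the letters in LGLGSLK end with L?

180

With the last slot taken by L, it remains to arrange the other 6 letters (GLGSLK).
Those 6 letters have G appearing twice and L appearing twice, giving (6)!/(2!·2!) = 180.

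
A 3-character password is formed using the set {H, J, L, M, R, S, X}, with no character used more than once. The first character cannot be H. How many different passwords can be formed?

The first character has 7−1 = 6 choices (anything except H).
The remaining 2 characters are filled from the other 6 symbols without repetition: 6 × 5 = 30.
Total: 6 × 30 = 180.

180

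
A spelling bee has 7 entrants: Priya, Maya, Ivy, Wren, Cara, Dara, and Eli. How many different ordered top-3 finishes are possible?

210

This is an ordered selection of 3 from 7: P(7,3).
That gives 7 × 6 × 5 = 210.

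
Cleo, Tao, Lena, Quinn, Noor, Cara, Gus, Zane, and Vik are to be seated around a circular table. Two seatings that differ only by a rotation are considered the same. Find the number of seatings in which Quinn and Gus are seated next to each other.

Treat {Quinn, Gus} as one unit (2 internal orders) and seat the resulting 8 units around the table: (7)! circular arrangements.
So 2 × (7)! = 2 × 5040 = 10080.

10080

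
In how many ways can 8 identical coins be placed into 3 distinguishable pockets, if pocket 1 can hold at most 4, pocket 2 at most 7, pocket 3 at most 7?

33

Without the upper bounds there are C(10,2) = 45 ways to split 8 among 3 pockets.
Subtract solutions that violate a single cap (substitute x_i' = x_i − (cap_i+1)): x_1 ≥ 5 gives C(5,2) = 10; x_2 ≥ 8 gives C(2,2) = 1; x_3 ≥ 8 gives C(2,2) = 1. Together 12.
No two caps can be exceeded simultaneously, so the pair terms are all 0.
By inclusion–exclusion the count is 45 − 12 + 0 = 33.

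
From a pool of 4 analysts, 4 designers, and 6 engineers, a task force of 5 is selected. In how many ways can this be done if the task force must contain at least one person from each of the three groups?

Total 5-person selections from all 14: C(14,5) = 2002.
Selections missing a whole group: no analysts → C(10,5) = 252; no designers → C(10,5) = 252; no engineers → C(8,5) = 56.
Add back selections omitting two groups (i.e. drawn from a single group): C(4,5) + C(4,5) + C(6,5) = 6.
By inclusion–exclusion: 2002 − 560 + 6 = 1448.

1448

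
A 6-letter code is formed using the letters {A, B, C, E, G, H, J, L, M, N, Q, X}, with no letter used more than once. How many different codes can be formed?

Choose and order 6 of the 12 symbols: the first letter has 12 options, the next 11, and so on down to 7.
That product is 12 × 11 × 10 × 9 × 8 × 7 = 665280.

665280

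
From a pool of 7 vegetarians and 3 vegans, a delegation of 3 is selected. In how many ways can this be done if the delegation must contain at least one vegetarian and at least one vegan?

Unrestricted: C(10,3) = 120 ways to pick any 3 of the 10.
Subtract selections that omit an entire group: no vegetarians → C(3,3) = 1; no vegans → C(7,3) = 35.
Both groups omitted at once is impossible, so 120 − 36 = 84.

84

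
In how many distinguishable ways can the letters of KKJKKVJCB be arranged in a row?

7560

The 9 letters of KKJKKVJCB have repeats: J appearing twice and K appearing 4 times.
So there are 9! / (4!·2!) = 7560 distinguishable arrangements.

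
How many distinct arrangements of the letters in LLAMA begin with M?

6

Fix M in the first position and arrange the remaining 4 letters.
Those 4 letters have A appearing twice and L appearing twice, giving (4)!/(2!·2!) = 6.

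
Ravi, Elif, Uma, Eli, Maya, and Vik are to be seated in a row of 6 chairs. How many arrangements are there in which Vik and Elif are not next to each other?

480

Of the 6! = 720 arrangements, those with Vik and Elif adjacent number 2 × 5! = 240 (treat the pair as a block with 2 internal orders).
So 720 − 240 = 480 arrangements keep them apart.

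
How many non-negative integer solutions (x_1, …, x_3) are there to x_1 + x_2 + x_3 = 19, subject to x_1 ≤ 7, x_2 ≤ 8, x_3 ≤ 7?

Without the upper bounds there are C(21,2) = 210 ways to split 19 among 3 variables.
Subtract solutions that violate a single cap (substitute x_i' = x_i − (cap_i+1)): x_1 ≥ 8 gives C(13,2) = 78; x_2 ≥ 9 gives C(12,2) = 66; x_3 ≥ 8 gives C(13,2) = 78. Together 222.
Add back pairs where two caps are both exceeded: 6 + 10 + 6 = 22.
By inclusion–exclusion the count is 210 − 222 + 22 = 10.

10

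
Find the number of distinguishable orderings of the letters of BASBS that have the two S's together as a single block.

12

Treat the 2 copies of S as a single block. The multiset to arrange is then {SS, A, B, B}, 4 items in all.
That gives (4)!/(2!) = 12 arrangements.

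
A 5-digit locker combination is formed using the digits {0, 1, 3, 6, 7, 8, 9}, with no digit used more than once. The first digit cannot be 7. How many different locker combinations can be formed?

2160

The first digit has 7−1 = 6 choices (anything except 7).
The remaining 4 digits are filled from the other 6 symbols without repetition: 6 × 5 × 4 × 3 = 360.
Total: 6 × 360 = 2160.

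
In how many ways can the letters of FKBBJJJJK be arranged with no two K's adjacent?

There are 9!/(4!·2!·2!) = 3780 arrangements of FKBBJJJJK in total.
Arrangements with the K's together: treat KK as one letter, giving (8)!/(4!·2!) = 840.
Subtracting, 3780 − 840 = 2940 arrangements keep the K's apart.

2940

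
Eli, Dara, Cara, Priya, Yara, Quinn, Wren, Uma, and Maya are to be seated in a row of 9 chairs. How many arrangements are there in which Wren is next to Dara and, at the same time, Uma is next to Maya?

20160

Treat {Wren,Dara} as one block (2 orders) and {Uma,Maya} as another (2 orders).
That leaves 7 units to arrange: 2 × 2 × 7! = 4 × 5040 = 20160.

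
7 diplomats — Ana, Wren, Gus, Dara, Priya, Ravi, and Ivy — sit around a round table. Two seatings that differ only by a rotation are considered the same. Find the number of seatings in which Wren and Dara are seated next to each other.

240

Treat {Wren, Dara} as one unit (2 internal orders) and seat the resulting 6 units around the table: (5)! circular arrangements.
So 2 × (5)! = 2 × 120 = 240.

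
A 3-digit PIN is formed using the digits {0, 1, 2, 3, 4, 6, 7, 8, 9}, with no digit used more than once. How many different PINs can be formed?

504

This is a permutation of 3 out of 9: P(9,3) = 9!/6!.
9 × 8 × 7 = 504.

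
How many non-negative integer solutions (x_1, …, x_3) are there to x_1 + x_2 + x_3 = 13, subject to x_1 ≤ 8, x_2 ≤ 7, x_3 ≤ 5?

33

By stars and bars, unrestricted non-negative solutions to x_1+…+x_3 = 13 number C(13+2,2) = 105.
Subtract solutions that violate a single cap (substitute x_i' = x_i − (cap_i+1)): x_1 ≥ 9 gives C(6,2) = 15; x_2 ≥ 8 gives C(7,2) = 21; x_3 ≥ 6 gives C(9,2) = 36. Together 72.
No two caps can be exceeded simultaneously, so the pair terms are all 0.
By inclusion–exclusion the count is 105 − 72 + 0 = 33.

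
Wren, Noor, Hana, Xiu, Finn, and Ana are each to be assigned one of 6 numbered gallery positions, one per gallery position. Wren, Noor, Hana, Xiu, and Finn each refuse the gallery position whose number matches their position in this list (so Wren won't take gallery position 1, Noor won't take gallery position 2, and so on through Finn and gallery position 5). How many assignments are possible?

Let Aᵢ (for 1 ≤ i ≤ 5) be the placements that put person i in their forbidden gallery position. Any j of these fix j positions, leaving (6−j)! ways to fill the rest, and there are C(5,j) ways to pick which j.
By inclusion–exclusion, the number of valid placements is Σ_{j=0}^{5} (−1)^j C(5,j)·(6−j)!.
Computing: 720 − 600 + 240 − 60 + 10 − 1 = 309.

309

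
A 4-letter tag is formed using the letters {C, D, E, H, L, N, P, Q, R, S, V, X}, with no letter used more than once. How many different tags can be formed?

11880

Choose and order 4 of the 12 symbols: the first letter has 12 options, the next 11, then 10, 9.
12 × 11 × 10 × 9 = 11880.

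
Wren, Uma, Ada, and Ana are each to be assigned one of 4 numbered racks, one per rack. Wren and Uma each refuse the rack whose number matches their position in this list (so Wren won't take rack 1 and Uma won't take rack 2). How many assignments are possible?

Let Aᵢ (for i ∈ {1, 2}) be the placements that put person i in their forbidden rack. Any j of these fix j positions, leaving (4−j)! ways to fill the rest, and there are C(2,j) ways to pick which j.
By inclusion–exclusion, the number of valid placements is Σ_{j=0}^{2} (−1)^j C(2,j)·(4−j)!.
Computing: 24 − 12 + 2 = 14.

14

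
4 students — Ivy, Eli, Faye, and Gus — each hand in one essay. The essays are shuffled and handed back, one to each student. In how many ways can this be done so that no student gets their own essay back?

9

Count assignments avoiding every fixed point. For any j of the 4 students fixed to their own essay, the other 4−j can be arranged in (4−j)! ways.
By inclusion–exclusion this is Σ_{j=0}^{4} (−1)^j C(4,j)·(4−j)!.
Computing: 24 − 24 + 12 − 4 + 1 = 9.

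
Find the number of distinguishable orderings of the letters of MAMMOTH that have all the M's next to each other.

Treat the 3 copies of M as a single block. The multiset to arrange is then {MMM, A, H, O, T}, 5 items in all.
All 5 items are distinct, so there are (5)! = 120 arrangements.

120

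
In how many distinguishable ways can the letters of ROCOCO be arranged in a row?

60

ROCOCO has 6 letters with C appearing twice and O appearing 3 times.
Dividing 6! = 720 by 3!·2! = 12 for the repeated letters gives 60.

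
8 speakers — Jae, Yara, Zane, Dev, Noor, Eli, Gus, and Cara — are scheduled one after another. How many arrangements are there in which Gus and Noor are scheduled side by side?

10080

Place the 6 others and the Gus-Noor pair as 7 objects in a line; the pair has 2 internal arrangements.
So the count is 2·(7)! = 10080.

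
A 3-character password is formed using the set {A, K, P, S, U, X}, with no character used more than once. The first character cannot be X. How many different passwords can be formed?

The first character has 6−1 = 5 choices (anything except X).
The remaining 2 characters are filled from the other 5 symbols without repetition: 5 × 4 = 20.
Total: 5 × 20 = 100.

100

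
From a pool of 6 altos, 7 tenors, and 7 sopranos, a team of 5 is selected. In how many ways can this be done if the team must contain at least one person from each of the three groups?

Unrestricted: C(20,5) = 15504 ways to pick any 5 of the 20.
Selections missing a whole group: no altos → C(14,5) = 2002; no tenors → C(13,5) = 1287; no sopranos → C(13,5) = 1287.
Add back selections omitting two groups (i.e. drawn from a single group): C(6,5) + C(7,5) + C(7,5) = 48.
By inclusion–exclusion: 15504 − 4576 + 48 = 10976.

10976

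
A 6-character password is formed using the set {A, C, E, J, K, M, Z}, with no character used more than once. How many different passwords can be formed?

With no repetition, fill the 6 characters in order: 7 choices, then 6, down to 2.
That product is 7 × 6 × 5 × 4 × 3 × 2 = 5040.

5040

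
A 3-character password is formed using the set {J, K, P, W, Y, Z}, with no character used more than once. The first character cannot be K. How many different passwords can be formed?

The first character has 6−1 = 5 choices (anything except K).
The remaining 2 characters are filled from the other 5 symbols without repetition: 5 × 4 = 20.
Total: 5 × 20 = 100.

100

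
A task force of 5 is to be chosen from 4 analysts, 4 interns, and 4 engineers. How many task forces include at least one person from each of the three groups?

Unrestricted: C(12,5) = 792 ways to pick any 5 of the 12.
Selections missing a whole group: no analysts → C(8,5) = 56; no interns → C(8,5) = 56; no engineers → C(8,5) = 56.
Add back selections omitting two groups (i.e. drawn from a single group): C(4,5) + C(4,5) + C(4,5) = 0.
By inclusion–exclusion: 792 − 168 + 0 = 624.

624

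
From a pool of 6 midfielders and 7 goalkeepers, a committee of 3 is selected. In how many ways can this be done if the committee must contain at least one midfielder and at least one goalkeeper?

Total 3-person selections from all 13: C(13,3) = 286.
Subtract selections that omit an entire group: no midfielders → C(7,3) = 35; no goalkeepers → C(6,3) = 20.
Both groups omitted at once is impossible, so 286 − 55 = 231.

231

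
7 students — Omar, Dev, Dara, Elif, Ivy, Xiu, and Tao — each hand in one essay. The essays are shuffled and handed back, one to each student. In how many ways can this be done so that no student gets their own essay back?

This is the derangement count D_7: permutations of 7 items with no fixed point.
By inclusion–exclusion this is Σ_{j=0}^{7} (−1)^j C(7,j)·(7−j)!.
Computing: 5040 − 5040 + 2520 − 840 + 210 − 42 + 7 − 1 = 1854.

1854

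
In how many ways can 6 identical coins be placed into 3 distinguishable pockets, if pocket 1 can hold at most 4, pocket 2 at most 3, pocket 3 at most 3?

Without the upper bounds there are C(8,2) = 28 ways to split 6 among 3 pockets.
Subtract solutions that violate a single cap (substitute x_i' = x_i − (cap_i+1)): x_1 ≥ 5 gives C(3,2) = 3; x_2 ≥ 4 gives C(4,2) = 6; x_3 ≥ 4 gives C(4,2) = 6. Together 15.
No two caps can be exceeded simultaneously, so the pair terms are all 0.
By inclusion–exclusion the count is 28 − 15 + 0 = 13.

13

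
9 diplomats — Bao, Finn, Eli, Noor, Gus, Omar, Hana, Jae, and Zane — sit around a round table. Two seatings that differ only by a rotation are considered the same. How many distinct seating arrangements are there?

Fix one person's seat to break rotational symmetry; the remaining 8 people can be arranged in (8)! = 40320 ways.

40320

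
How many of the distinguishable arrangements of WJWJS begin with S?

6

Fix S in the first position and arrange the remaining 4 letters.
Those 4 letters have J appearing twice and W appearing twice, giving (4)!/(2!·2!) = 6.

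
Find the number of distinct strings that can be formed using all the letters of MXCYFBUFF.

The 9 letters of MXCYFBUFF have repeats: F appearing 3 times.
The number of distinct arrangements is 9!/(3!) = 362880/6 = 60480.

60480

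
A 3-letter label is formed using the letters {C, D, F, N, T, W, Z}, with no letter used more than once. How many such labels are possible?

210

With no repetition, fill the 3 letters in order: 7 choices, then 6, down to 5.
7 × 6 × 5 = 210.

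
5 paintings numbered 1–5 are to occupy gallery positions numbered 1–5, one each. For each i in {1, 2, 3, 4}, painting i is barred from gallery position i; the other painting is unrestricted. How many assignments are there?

Let Aᵢ (for 1 ≤ i ≤ 4) be the placements that put painting i in its forbidden gallery position. Any j of these fix j positions, leaving (5−j)! ways to fill the rest, and there are C(4,j) ways to pick which j.
By inclusion–exclusion, the number of valid placements is Σ_{j=0}^{4} (−1)^j C(4,j)·(5−j)!.
Computing: 120 − 96 + 36 − 8 + 1 = 53.

53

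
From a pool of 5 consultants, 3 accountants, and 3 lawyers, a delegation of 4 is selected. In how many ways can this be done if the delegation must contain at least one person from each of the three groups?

180

Total 4-person selections from all 11: C(11,4) = 330.
Selections missing a whole group: no consultants → C(6,4) = 15; no accountants → C(8,4) = 70; no lawyers → C(8,4) = 70.
Add back selections omitting two groups (i.e. drawn from a single group): C(5,4) + C(3,4) + C(3,4) = 5.
By inclusion–exclusion: 330 − 155 + 5 = 180.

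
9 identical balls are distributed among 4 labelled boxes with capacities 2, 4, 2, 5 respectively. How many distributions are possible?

By stars and bars, unrestricted non-negative solutions to x_1+…+x_4 = 9 number C(9+3,3) = 220.
Subtract solutions that violate a single cap (substitute x_i' = x_i − (cap_i+1)): x_1 ≥ 3 gives C(9,3) = 84; x_2 ≥ 5 gives C(7,3) = 35; x_3 ≥ 3 gives C(9,3) = 84; x_4 ≥ 6 gives C(6,3) = 20. Together 223.
Add back pairs where two caps are both exceeded: 4 + 20 + 1 + 4 + 0 + 1 = 30.
By inclusion–exclusion the count is 220 − 223 + 30 = 27.

27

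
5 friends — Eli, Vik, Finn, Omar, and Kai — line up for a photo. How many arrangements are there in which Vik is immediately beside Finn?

48

Place the 3 others and the Vik-Finn pair as 4 objects in a line; the pair has 2 internal arrangements.
That gives 2 × 4! = 2 × 24 = 48.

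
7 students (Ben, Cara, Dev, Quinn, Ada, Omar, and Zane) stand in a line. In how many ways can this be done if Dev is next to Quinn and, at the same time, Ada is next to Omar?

Treat {Dev,Quinn} as one block (2 orders) and {Ada,Omar} as another (2 orders).
That leaves 5 units to arrange: 2 × 2 × 5! = 4 × 120 = 480.

480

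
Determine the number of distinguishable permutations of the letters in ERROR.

20

The 5 letters of ERROR have repeats: R appearing 3 times.
Dividing 5! = 120 by 3! = 6 for the repeated letters gives 20.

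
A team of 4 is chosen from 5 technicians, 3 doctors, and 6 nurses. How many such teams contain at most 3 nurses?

986

Split by how many nurses are chosen (0 through 3).
Sum: C(6,0)·C(8,4) + C(6,1)·C(8,3) + C(6,2)·C(8,2) + C(6,3)·C(8,1) = 70 + 336 + 420 + 160 = 986.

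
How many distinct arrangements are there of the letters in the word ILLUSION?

10080

Letter multiplicities in ILLUSION: I×2, L×2, N×1, O×1, S×1, U×1.
Dividing 8! = 40320 by 2!·2! = 4 for the repeated letters gives 10080.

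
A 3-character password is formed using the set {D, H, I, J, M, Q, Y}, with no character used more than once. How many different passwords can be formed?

With no repetition, fill the 3 characters in order: 7 choices, then 6, down to 5.
That product is 7 × 6 × 5 = 210.

210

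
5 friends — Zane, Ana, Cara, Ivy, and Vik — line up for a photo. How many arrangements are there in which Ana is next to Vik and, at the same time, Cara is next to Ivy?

Treat {Ana,Vik} as one block (2 orders) and {Cara,Ivy} as another (2 orders).
That leaves 3 units to arrange: 2 × 2 × 3! = 4 × 6 = 24.

24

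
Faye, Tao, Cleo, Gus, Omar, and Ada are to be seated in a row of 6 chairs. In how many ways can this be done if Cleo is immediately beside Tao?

240

Glue Cleo and Tao into one block (2 internal orders), leaving 5 units to arrange in a row.
So the count is 2·(5)! = 240.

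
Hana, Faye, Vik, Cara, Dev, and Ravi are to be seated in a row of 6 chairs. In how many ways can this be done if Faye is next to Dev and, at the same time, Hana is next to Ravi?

96

Treat {Faye,Dev} as one block (2 orders) and {Hana,Ravi} as another (2 orders).
That leaves 4 units to arrange: 2 × 2 × 4! = 4 × 24 = 96.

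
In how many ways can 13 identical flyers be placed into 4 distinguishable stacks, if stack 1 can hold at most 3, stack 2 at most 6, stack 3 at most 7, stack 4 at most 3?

64

Without the upper bounds there are C(16,3) = 560 ways to split 13 among 4 stacks.
Subtract solutions that violate a single cap (substitute x_i' = x_i − (cap_i+1)): x_1 ≥ 4 gives C(12,3) = 220; x_2 ≥ 7 gives C(9,3) = 84; x_3 ≥ 8 gives C(8,3) = 56; x_4 ≥ 4 gives C(12,3) = 220. Together 580.
Add back pairs where two caps are both exceeded: 10 + 4 + 56 + 0 + 10 + 4 = 84.
By inclusion–exclusion the count is 560 − 580 + 84 = 64.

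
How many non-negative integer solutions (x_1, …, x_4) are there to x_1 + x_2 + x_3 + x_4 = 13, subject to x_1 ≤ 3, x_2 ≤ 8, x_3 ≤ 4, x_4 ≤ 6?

By stars and bars, unrestricted non-negative solutions to x_1+…+x_4 = 13 number C(13+3,3) = 560.
Subtract solutions that violate a single cap (substitute x_i' = x_i − (cap_i+1)): x_1 ≥ 4 gives C(12,3) = 220; x_2 ≥ 9 gives C(7,3) = 35; x_3 ≥ 5 gives C(11,3) = 165; x_4 ≥ 7 gives C(9,3) = 84. Together 504.
Add back pairs where two caps are both exceeded: 1 + 35 + 10 + 0 + 0 + 4 = 50.
By inclusion–exclusion the count is 560 − 504 + 50 = 106.

106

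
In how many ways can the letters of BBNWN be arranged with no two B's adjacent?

There are 5!/(2!·2!) = 30 arrangements of BBNWN in total.
Arrangements with the B's together: treat BB as one letter, giving (4)!/(2!) = 12.
Subtracting, 30 − 12 = 18 arrangements keep the B's apart.

18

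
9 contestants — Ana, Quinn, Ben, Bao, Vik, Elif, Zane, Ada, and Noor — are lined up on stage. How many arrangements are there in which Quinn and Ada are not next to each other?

There are 9! = 362880 arrangements in all. If Quinn and Ada are adjacent, merging them into one block gives 2·(8)! = 80640 arrangements.
Complementary counting: 362880 − 80640 = 282240.

282240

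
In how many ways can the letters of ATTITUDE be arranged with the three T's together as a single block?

720

Treat the 3 copies of T as a single block. The multiset to arrange is then {TTT, A, D, E, I, U}, 6 items in all.
All 6 items are distinct, so there are (6)! = 720 arrangements.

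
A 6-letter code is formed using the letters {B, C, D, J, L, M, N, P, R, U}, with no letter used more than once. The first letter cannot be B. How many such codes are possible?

136080

The first letter has 10−1 = 9 choices (anything except B).
The remaining 5 letters are filled from the other 9 symbols without repetition: 9 × 8 × 7 × 6 × 5 = 15120.
Total: 9 × 15120 = 136080.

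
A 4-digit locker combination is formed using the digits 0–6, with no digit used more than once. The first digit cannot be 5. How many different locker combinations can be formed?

720

The first digit has 7−1 = 6 choices (anything except 5).
The remaining 3 digits are filled from the other 6 symbols without repetition: 6 × 5 × 4 = 120.
Total: 6 × 120 = 720.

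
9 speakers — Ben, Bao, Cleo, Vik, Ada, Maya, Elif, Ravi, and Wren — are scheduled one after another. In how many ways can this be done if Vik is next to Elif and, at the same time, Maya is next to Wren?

Treat {Vik,Elif} as one block (2 orders) and {Maya,Wren} as another (2 orders).
That leaves 7 units to arrange: 2 × 2 × 7! = 4 × 5040 = 20160.

20160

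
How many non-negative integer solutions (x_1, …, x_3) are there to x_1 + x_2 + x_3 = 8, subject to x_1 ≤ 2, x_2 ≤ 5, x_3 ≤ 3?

Without the upper bounds there are C(10,2) = 45 ways to split 8 among 3 variables.
Subtract solutions that violate a single cap (substitute x_i' = x_i − (cap_i+1)): x_1 ≥ 3 gives C(7,2) = 21; x_2 ≥ 6 gives C(4,2) = 6; x_3 ≥ 4 gives C(6,2) = 15. Together 42.
Add back pairs where two caps are both exceeded: 0 + 3 + 0 = 3.
By inclusion–exclusion the count is 45 − 42 + 3 = 6.

6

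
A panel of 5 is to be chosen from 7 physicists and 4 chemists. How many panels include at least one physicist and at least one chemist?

441

Total 5-person selections from all 11: C(11,5) = 462.
Subtract selections that omit an entire group: no physicists → C(4,5) = 0; no chemists → C(7,5) = 21.
Both groups omitted at once is impossible, so 462 − 21 = 441.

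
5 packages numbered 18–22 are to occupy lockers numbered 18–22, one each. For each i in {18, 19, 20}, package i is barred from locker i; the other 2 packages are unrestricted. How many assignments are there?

64

Let Aᵢ (for i ∈ {18, 19, 20}) be the placements that put package i in its forbidden locker. Any j of these fix j positions, leaving (5−j)! ways to fill the rest, and there are C(3,j) ways to pick which j.
By inclusion–exclusion, the number of valid placements is Σ_{j=0}^{3} (−1)^j C(3,j)·(5−j)!.
Computing: 120 − 72 + 18 − 2 = 64.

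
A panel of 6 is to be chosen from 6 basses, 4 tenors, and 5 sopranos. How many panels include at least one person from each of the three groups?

4250

Total 6-person selections from all 15: C(15,6) = 5005.
Subtract selections that omit an entire group: no basses → C(9,6) = 84; no tenors → C(11,6) = 462; no sopranos → C(10,6) = 210.
Add back selections omitting two groups (i.e. drawn from a single group): C(6,6) + C(4,6) + C(5,6) = 1.
By inclusion–exclusion: 5005 − 756 + 1 = 4250.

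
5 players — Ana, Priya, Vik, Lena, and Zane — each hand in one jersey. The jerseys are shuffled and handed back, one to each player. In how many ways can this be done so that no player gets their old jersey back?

44

Count assignments avoiding every fixed point. For any j of the 5 players fixed to their old jersey, the other 5−j can be arranged in (5−j)! ways.
By inclusion–exclusion this is Σ_{j=0}^{5} (−1)^j C(5,j)·(5−j)!.
Computing: 120 − 120 + 60 − 20 + 5 − 1 = 44.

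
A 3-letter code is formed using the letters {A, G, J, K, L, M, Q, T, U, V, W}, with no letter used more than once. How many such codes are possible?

Choose and order 3 of the 11 symbols: the first letter has 11 options, the next 10, then 9.
That product is 11 × 10 × 9 = 990.

990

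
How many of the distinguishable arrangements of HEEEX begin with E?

12

Fix E in the first position and arrange the remaining 4 letters.
Those 4 letters have E appearing twice, giving (4)!/(2!) = 12.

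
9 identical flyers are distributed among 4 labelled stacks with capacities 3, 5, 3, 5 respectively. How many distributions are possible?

Ignoring the caps, the number of non-negative solutions to x_1+…+x_4 = 9 is C(12,3) = 220.
Subtract solutions that violate a single cap (substitute x_i' = x_i − (cap_i+1)): x_1 ≥ 4 gives C(8,3) = 56; x_2 ≥ 6 gives C(6,3) = 20; x_3 ≥ 4 gives C(8,3) = 56; x_4 ≥ 6 gives C(6,3) = 20. Together 152.
Add back pairs where two caps are both exceeded: 0 + 4 + 0 + 0 + 0 + 0 = 4.
By inclusion–exclusion the count is 220 − 152 + 4 = 72.

72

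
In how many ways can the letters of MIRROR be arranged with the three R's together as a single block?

24

Treat the 3 copies of R as a single block. The multiset to arrange is then {RRR, I, M, O}, 4 items in all.
All 4 items are distinct, so there are (4)! = 24 arrangements.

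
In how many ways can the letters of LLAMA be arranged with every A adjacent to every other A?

Treat the 2 copies of A as a single block. The multiset to arrange is then {AA, L, L, M}, 4 items in all.
That gives (4)!/(2!) = 12 arrangements.

12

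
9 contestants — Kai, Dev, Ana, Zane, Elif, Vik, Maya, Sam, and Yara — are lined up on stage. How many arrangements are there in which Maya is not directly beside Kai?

282240

There are 9! = 362880 arrangements in all. If Maya and Kai are adjacent, merging them into one block gives 2·(8)! = 80640 arrangements.
Complementary counting: 362880 − 80640 = 282240.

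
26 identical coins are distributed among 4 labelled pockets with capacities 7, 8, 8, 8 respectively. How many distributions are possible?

56

Without the upper bounds there are C(29,3) = 3654 ways to split 26 among 4 pockets.
Subtract solutions that violate a single cap (substitute x_i' = x_i − (cap_i+1)): x_1 ≥ 8 gives C(21,3) = 1330; x_2 ≥ 9 gives C(20,3) = 1140; x_3 ≥ 9 gives C(20,3) = 1140; x_4 ≥ 9 gives C(20,3) = 1140. Together 4750.
Add back pairs where two caps are both exceeded: 220 + 220 + 220 + 165 + 165 + 165 = 1155.
Subtract triples: 1 + 1 + 1 + 0 = 3.
By inclusion–exclusion the count is 3654 − 4750 + 1155 − 3 = 56.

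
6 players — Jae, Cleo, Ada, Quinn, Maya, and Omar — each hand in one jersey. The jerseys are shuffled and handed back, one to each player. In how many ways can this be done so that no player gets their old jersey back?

265

Count assignments avoiding every fixed point. For any j of the 6 players fixed to their old jersey, the other 6−j can be arranged in (6−j)! ways.
By inclusion–exclusion this is Σ_{j=0}^{6} (−1)^j C(6,j)·(6−j)!.
Computing: 720 − 720 + 360 − 120 + 30 − 6 + 1 = 265.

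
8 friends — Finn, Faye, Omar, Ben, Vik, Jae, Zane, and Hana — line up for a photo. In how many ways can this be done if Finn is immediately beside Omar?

10080

Glue Finn and Omar into one block (2 internal orders), leaving 7 units to arrange in a row.
That gives 2 × 7! = 2 × 5040 = 10080.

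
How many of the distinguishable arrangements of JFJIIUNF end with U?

With the last slot taken by U, it remains to arrange the other 7 letters (JFJIINF).
Those 7 letters have F appearing twice, I appearing twice, and J appearing twice, giving (7)!/(2!·2!·2!) = 630.

630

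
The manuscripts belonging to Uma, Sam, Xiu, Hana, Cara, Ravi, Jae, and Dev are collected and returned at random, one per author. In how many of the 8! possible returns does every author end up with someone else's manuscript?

Count assignments avoiding every fixed point. For any j of the 8 authors fixed to their own manuscript, the other 8−j can be arranged in (8−j)! ways.
By inclusion–exclusion this is Σ_{j=0}^{8} (−1)^j C(8,j)·(8−j)!.
Computing: 40320 − 40320 + 20160 − 6720 + 1680 − 336 + 56 − 8 + 1 = 14833.

14833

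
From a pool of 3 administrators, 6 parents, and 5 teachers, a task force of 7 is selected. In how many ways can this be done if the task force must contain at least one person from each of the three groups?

3058

Unrestricted: C(14,7) = 3432 ways to pick any 7 of the 14.
Subtract selections that omit an entire group: no administrators → C(11,7) = 330; no parents → C(8,7) = 8; no teachers → C(9,7) = 36.
Add back selections omitting two groups (i.e. drawn from a single group): C(3,7) + C(6,7) + C(5,7) = 0.
By inclusion–exclusion: 3432 − 374 + 0 = 3058.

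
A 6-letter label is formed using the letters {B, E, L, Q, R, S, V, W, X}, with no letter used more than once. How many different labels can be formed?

60480

With no repetition, fill the 6 letters in order: 9 choices, then 8, down to 4.
That product is 9 × 8 × 7 × 6 × 5 × 4 = 60480.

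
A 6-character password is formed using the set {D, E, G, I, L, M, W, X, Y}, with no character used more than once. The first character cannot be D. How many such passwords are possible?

The first character has 9−1 = 8 choices (anything except D).
The remaining 5 characters are filled from the other 8 symbols without repetition: 8 × 7 × 6 × 5 × 4 = 6720.
Total: 8 × 6720 = 53760.

53760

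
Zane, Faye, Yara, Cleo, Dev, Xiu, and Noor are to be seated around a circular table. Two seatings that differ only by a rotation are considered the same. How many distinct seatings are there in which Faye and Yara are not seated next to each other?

All circular seatings of 7 people number (6)! = 720.
Seatings with Faye beside Yara: treat them as a block with 2 internal orders, giving 2 × (5)! = 240.
Subtracting, 720 − 240 = 480.

480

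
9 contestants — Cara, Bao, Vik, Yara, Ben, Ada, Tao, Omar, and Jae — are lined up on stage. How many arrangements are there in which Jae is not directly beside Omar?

There are 9! = 362880 arrangements in all. If Jae and Omar are adjacent, merging them into one block gives 2·(8)! = 80640 arrangements.
Complementary counting: 362880 − 80640 = 282240.

282240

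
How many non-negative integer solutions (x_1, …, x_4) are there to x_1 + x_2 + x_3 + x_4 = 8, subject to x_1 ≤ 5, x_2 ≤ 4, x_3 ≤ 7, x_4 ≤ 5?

Without the upper bounds there are C(11,3) = 165 ways to split 8 among 4 variables.
Subtract solutions that violate a single cap (substitute x_i' = x_i − (cap_i+1)): x_1 ≥ 6 gives C(5,3) = 10; x_2 ≥ 5 gives C(6,3) = 20; x_3 ≥ 8 gives C(3,3) = 1; x_4 ≥ 6 gives C(5,3) = 10. Together 41.
No two caps can be exceeded simultaneously, so the pair terms are all 0.
By inclusion–exclusion the count is 165 − 41 + 0 = 124.

124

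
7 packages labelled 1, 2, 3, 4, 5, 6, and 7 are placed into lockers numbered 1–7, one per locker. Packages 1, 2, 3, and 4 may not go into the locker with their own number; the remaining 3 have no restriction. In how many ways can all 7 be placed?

2790

Let Aᵢ (for 1 ≤ i ≤ 4) be the placements that put package i in its forbidden locker. Any j of these fix j positions, leaving (7−j)! ways to fill the rest, and there are C(4,j) ways to pick which j.
By inclusion–exclusion, the number of valid placements is Σ_{j=0}^{4} (−1)^j C(4,j)·(7−j)!.
Computing: 5040 − 2880 + 720 − 96 + 6 = 2790.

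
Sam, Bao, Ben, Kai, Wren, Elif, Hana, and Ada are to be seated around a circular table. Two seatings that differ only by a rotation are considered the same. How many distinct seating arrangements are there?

5040

Around a circle, 8 distinct people have 8!/8 = (7)! = 5040 rotationally distinct seatings.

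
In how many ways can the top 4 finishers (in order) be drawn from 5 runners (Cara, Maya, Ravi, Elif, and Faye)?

This is an ordered selection of 4 from 5: P(5,4).
That gives 5 × 4 × 3 × 2 = 120.

120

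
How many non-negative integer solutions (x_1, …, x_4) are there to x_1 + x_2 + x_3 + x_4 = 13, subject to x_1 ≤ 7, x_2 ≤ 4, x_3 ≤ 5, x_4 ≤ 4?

Without the upper bounds there are C(16,3) = 560 ways to split 13 among 4 variables.
Subtract solutions that violate a single cap (substitute x_i' = x_i − (cap_i+1)): x_1 ≥ 8 gives C(8,3) = 56; x_2 ≥ 5 gives C(11,3) = 165; x_3 ≥ 6 gives C(10,3) = 120; x_4 ≥ 5 gives C(11,3) = 165. Together 506.
Add back pairs where two caps are both exceeded: 1 + 0 + 1 + 10 + 20 + 10 = 42.
By inclusion–exclusion the count is 560 − 506 + 42 = 96.

96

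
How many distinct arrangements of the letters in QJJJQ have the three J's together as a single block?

3

Treat the 3 copies of J as a single block. The multiset to arrange is then {JJJ, Q, Q}, 3 items in all.
That gives (3)!/(2!) = 3 arrangements.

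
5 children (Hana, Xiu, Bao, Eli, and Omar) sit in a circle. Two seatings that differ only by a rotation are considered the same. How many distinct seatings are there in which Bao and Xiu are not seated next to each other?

All circular seatings of 5 people number (4)! = 24.
Seatings with Bao beside Xiu: treat them as a block with 2 internal orders, giving 2 × (3)! = 12.
Subtracting, 24 − 12 = 12.

12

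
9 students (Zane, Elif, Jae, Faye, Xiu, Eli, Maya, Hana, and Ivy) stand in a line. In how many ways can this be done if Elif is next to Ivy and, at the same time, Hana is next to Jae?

20160

Treat {Elif,Ivy} as one block (2 orders) and {Hana,Jae} as another (2 orders).
That leaves 7 units to arrange: 2 × 2 × 7! = 4 × 5040 = 20160.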